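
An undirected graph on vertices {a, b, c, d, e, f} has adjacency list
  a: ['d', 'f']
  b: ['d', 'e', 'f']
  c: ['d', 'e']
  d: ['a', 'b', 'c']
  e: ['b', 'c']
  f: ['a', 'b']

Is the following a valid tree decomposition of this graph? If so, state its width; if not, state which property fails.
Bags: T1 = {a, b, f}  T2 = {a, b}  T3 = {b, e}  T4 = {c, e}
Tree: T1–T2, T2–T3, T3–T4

No — vertex d appears in no bag.

A tree decomposition must satisfy three properties: every vertex lies in some bag; for every edge, both endpoints lie together in some bag; and for every vertex, the bags containing it form a connected subtree. Here vertex d appears in no bag, so the decomposition is invalid.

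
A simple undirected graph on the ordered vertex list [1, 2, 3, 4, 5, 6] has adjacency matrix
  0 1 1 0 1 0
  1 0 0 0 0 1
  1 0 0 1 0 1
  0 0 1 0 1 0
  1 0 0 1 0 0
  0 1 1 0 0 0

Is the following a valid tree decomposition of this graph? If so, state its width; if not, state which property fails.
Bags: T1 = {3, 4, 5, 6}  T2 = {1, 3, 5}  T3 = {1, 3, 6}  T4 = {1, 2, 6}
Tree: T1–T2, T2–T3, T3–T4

No — bags containing vertex 6 are not connected in the tree.

A tree decomposition must satisfy three properties: every vertex lies in some bag; for every edge, both endpoints lie together in some bag; and for every vertex, the bags containing it form a connected subtree. Here bags containing vertex 6 are not connected in the tree, so the decomposition is invalid.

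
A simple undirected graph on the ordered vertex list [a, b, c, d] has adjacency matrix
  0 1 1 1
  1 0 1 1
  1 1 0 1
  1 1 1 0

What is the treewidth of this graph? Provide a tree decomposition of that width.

Treewidth 3.
One such decomposition:
Bags: B1 = {a, b, c, d}
Tree: (single bag)

A single bag containing all 4 vertices is trivially a valid decomposition of width 3. On the other hand G contains the 4-clique {a, b, c, d}. A clique must lie in a single bag of any decomposition, so no decomposition can have width below 3. Therefore the treewidth is 3.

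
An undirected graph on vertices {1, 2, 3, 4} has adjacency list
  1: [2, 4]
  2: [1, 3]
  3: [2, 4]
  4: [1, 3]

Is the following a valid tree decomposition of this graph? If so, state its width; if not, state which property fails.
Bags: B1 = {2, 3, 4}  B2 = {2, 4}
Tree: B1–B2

No — vertex 1 appears in no bag.

A tree decomposition must satisfy three properties: every vertex lies in some bag; for every edge, both endpoints lie together in some bag; and for every vertex, the bags containing it form a connected subtree. Here vertex 1 appears in no bag, so the decomposition is invalid.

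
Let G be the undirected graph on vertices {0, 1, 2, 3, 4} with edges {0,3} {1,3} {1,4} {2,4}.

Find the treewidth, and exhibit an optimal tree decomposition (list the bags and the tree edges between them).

Treewidth 1.
Bags: B1 = {2, 4}  B2 = {1, 4}  B3 = {1, 3}  B4 = {0, 3}
Tree: B1–B2, B2–B3, B3–B4

Each bag holds 2 vertices, so the decomposition has width 1, which upper-bounds the treewidth. Since G has at least one edge (e.g. 2–4), it is not an edgeless graph, so tw(G) ≥ 1. Therefore the treewidth is 1.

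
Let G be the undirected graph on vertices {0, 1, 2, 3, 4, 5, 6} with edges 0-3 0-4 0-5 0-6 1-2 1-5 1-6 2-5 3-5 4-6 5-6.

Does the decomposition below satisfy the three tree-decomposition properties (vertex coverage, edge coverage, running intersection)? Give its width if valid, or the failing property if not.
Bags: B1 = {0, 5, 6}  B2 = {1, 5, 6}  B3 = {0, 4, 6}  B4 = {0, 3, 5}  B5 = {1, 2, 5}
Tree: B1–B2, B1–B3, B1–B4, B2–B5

Vertex coverage: the bags together contain {0, 1, 2, 3, 4, 5, 6}, the full vertex set. Edge coverage: each edge of G has both endpoints in at least one bag. Running intersection: for every vertex, the bags containing it form a connected subtree. All three properties hold, so this is a valid tree decomposition of width max|bag| − 1 = 2, and hence tw(G) ≤ 2.

Yes; width 2.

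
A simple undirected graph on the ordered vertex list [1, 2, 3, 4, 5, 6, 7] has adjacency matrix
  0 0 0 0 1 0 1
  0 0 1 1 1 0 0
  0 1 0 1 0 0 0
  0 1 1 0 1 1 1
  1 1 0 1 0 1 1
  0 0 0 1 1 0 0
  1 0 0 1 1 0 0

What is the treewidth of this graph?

A width-2 tree decomposition is:
Bags: B1 = {2, 3, 4}  B2 = {2, 4, 5}  B3 = {4, 5, 6}  B4 = {4, 5, 7}  B5 = {1, 5, 7}
Tree: B1–B2, B2–B3, B2–B4, B4–B5
Every bag has size at most 3, so the width is 3 − 1 = 2 and tw(G) ≤ 2. For the lower bound, the 3 vertices {1, 5, 7} are pairwise adjacent, and any tree decomposition puts a clique entirely inside one bag — forcing width ≥ 2. Combining the bounds, tw(G) = 2.

2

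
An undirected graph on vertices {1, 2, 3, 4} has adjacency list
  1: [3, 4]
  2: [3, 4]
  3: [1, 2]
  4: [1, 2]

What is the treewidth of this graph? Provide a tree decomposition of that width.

Every bag has size at most 3, so the width is 3 − 1 = 2 and tw(G) ≤ 2. Since 1–3–2–4–1 is a cycle in G, G is not acyclic. Forests are exactly the graphs of treewidth ≤ 1, so tw(G) ≥ 2. Combining the bounds, tw(G) = 2.

Treewidth 2.
Bags: B1 = {1, 2, 3}  B2 = {1, 2, 4}
Tree: B1–B2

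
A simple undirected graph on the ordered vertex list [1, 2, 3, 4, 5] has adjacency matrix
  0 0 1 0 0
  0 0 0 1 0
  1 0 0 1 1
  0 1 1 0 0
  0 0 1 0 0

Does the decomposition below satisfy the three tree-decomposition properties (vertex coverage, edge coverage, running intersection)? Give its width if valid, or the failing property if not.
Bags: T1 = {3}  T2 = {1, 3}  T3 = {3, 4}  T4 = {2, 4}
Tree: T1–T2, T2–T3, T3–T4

No — vertex 5 appears in no bag.

A tree decomposition must satisfy three properties: every vertex lies in some bag; for every edge, both endpoints lie together in some bag; and for every vertex, the bags containing it form a connected subtree. Here vertex 5 appears in no bag, so the decomposition is invalid.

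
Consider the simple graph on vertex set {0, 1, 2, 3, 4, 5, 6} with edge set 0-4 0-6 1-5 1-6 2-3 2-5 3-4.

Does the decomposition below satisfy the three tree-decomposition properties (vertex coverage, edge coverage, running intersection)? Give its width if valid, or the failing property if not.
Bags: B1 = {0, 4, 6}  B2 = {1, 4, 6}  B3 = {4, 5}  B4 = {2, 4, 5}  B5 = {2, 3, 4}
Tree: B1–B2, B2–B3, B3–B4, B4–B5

No — edge (1,5) lies in no bag.

A tree decomposition must satisfy three properties: every vertex lies in some bag; for every edge, both endpoints lie together in some bag; and for every vertex, the bags containing it form a connected subtree. Here edge (1,5) lies in no bag, so the decomposition is invalid.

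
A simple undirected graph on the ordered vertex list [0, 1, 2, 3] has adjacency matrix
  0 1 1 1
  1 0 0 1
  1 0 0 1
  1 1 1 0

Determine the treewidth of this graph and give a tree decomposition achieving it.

Each bag holds 3 vertices, so the decomposition has width 2, which upper-bounds the treewidth. For the lower bound, the 3 vertices {0, 1, 3} are pairwise adjacent, and any tree decomposition puts a clique entirely inside one bag — forcing width ≥ 2. Hence tw(G) = 2 exactly.

Treewidth 2.
Bags: B1 = {0, 2, 3}  B2 = {0, 1, 3}
Tree: B1–B2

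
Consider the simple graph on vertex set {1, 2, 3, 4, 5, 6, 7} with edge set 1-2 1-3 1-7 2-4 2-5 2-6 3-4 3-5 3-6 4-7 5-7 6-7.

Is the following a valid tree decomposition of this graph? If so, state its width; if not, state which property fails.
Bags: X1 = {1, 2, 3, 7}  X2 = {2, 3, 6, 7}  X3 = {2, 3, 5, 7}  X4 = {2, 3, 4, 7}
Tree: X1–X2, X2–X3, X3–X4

Yes; width 3.

Every vertex of G appears in some bag (union = {1, 2, 3, 4, 5, 6, 7}); every edge is covered by a bag; and for each vertex v the set of bags containing v is connected in the bag tree. The decomposition is therefore valid. The largest bag has 4 vertices, so the width is 3.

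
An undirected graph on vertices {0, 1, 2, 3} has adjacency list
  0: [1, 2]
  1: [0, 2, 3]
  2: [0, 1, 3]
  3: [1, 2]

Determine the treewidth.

A width-2 tree decomposition is:
Bags: B1 = {1, 2, 3}  B2 = {0, 1, 2}
Tree: B1–B2
The largest bag has 3 vertices, giving width 2; this decomposition certifies tw(G) ≤ 2. For the lower bound, the 3 vertices {0, 1, 2} are pairwise adjacent, and any tree decomposition puts a clique entirely inside one bag — forcing width ≥ 2. The upper and lower bounds meet at 2, so that is the treewidth.

2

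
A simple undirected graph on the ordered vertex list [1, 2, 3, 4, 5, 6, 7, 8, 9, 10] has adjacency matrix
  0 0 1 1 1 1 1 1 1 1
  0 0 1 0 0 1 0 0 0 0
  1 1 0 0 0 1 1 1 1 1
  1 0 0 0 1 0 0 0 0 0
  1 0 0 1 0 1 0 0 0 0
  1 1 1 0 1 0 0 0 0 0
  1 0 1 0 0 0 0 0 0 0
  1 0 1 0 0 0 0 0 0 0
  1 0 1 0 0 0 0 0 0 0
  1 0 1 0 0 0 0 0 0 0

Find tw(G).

A width-2 tree decomposition is:
Bags: B1 = {1, 3, 6}  B2 = {1, 3, 10}  B3 = {1, 3, 8}  B4 = {2, 3, 6}  B5 = {1, 5, 6}  B6 = {1, 4, 5}  B7 = {1, 3, 7}  B8 = {1, 3, 9}
Tree: B1–B2, B1–B3, B1–B4, B1–B5, B5–B6, B1–B7, B2–B8
Every bag has size at most 3, so the width is 3 − 1 = 2 and tw(G) ≤ 2. For the lower bound, the 3 vertices {1, 3, 6} are pairwise adjacent, and any tree decomposition puts a clique entirely inside one bag — forcing width ≥ 2. The upper and lower bounds meet at 2, so that is the treewidth.

2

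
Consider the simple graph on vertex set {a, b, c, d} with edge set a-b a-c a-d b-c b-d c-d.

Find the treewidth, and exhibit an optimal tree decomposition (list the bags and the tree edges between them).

With just one bag of size 4, the width is 4 − 1 = 3, so tw(G) ≤ 3. Conversely, {a, b, c, d} is a clique of size 4, and the vertices of any clique must share a bag in every tree decomposition; so some bag has ≥ 4 vertices and tw(G) ≥ 3. Hence tw(G) = 3 exactly.

Treewidth 3.
One such decomposition:
Bags: B1 = {a, b, c, d}
Tree: (single bag)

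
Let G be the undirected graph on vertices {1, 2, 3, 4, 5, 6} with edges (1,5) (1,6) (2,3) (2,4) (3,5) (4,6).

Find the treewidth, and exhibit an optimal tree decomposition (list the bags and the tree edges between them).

Treewidth 2.
One such decomposition:
Bags: B1 = {1, 4, 6}  B2 = {1, 2, 4}  B3 = {1, 2, 3}  B4 = {1, 3, 5}
Tree: B1–B2, B2–B3, B3–B4

The largest bag has 3 vertices, giving width 2; this decomposition certifies tw(G) ≤ 2. The edges 1–6–4–2–3–5–1 form a cycle, so G is not a tree and its treewidth is at least 2. Therefore the treewidth is 2.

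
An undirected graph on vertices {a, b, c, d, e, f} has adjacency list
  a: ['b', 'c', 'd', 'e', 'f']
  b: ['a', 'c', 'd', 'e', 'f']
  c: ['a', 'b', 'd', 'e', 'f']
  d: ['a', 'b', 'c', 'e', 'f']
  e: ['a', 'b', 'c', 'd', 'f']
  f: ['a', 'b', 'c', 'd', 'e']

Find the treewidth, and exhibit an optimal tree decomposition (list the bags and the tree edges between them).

With just one bag of size 6, the width is 6 − 1 = 5, so tw(G) ≤ 5. On the other hand G contains the 6-clique {a, b, c, d, e, f}. A clique must lie in a single bag of any decomposition, so no decomposition can have width below 5. Hence tw(G) = 5 exactly.

Treewidth 5.
One such decomposition:
Bags: B1 = {a, b, c, d, e, f}
Tree: (single bag)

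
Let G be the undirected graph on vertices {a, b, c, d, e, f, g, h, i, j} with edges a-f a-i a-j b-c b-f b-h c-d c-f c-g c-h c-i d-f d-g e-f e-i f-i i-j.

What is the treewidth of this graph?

2

A width-2 tree decomposition is:
Bags: B1 = {c, d, g}  B2 = {c, d, f}  B3 = {c, f, i}  B4 = {b, c, f}  B5 = {e, f, i}  B6 = {b, c, h}  B7 = {a, f, i}  B8 = {a, i, j}
Tree: B1–B2, B2–B3, B3–B4, B3–B5, B4–B6, B3–B7, B7–B8
The largest bag has 3 vertices, giving width 2; this decomposition certifies tw(G) ≤ 2. On the other hand G contains the 3-clique {c, d, g}. A clique must lie in a single bag of any decomposition, so no decomposition can have width below 2. Therefore the treewidth is 2.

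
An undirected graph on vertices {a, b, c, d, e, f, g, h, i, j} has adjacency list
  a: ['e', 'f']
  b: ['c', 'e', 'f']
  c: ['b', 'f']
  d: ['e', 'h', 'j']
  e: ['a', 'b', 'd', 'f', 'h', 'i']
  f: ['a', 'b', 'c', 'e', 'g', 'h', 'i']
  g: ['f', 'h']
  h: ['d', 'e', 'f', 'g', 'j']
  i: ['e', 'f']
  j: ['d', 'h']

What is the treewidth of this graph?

2

A width-2 tree decomposition is:
Bags: B1 = {b, e, f}  B2 = {e, f, i}  B3 = {e, f, h}  B4 = {a, e, f}  B5 = {d, e, h}  B6 = {d, h, j}  B7 = {f, g, h}  B8 = {b, c, f}
Tree: B1–B2, B1–B3, B2–B4, B3–B5, B5–B6, B3–B7, B1–B8
Every bag has size at most 3, so the width is 3 − 1 = 2 and tw(G) ≤ 2. On the other hand G contains the 3-clique {d, h, j}. A clique must lie in a single bag of any decomposition, so no decomposition can have width below 2. The upper and lower bounds meet at 2, so that is the treewidth.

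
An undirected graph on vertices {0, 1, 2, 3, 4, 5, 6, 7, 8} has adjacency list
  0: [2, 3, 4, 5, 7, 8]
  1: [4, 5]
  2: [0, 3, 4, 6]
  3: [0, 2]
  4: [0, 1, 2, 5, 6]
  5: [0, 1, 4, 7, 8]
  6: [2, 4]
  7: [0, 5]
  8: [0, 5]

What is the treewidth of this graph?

A width-2 tree decomposition is:
Bags: B1 = {0, 2, 4}  B2 = {0, 4, 5}  B3 = {0, 5, 7}  B4 = {1, 4, 5}  B5 = {2, 4, 6}  B6 = {0, 5, 8}  B7 = {0, 2, 3}
Tree: B1–B2, B2–B3, B2–B4, B1–B5, B2–B6, B1–B7
The largest bag has 3 vertices, giving width 2; this decomposition certifies tw(G) ≤ 2. Conversely, {0, 2, 3} is a clique of size 3, and the vertices of any clique must share a bag in every tree decomposition; so some bag has ≥ 3 vertices and tw(G) ≥ 2. Therefore the treewidth is 2.

2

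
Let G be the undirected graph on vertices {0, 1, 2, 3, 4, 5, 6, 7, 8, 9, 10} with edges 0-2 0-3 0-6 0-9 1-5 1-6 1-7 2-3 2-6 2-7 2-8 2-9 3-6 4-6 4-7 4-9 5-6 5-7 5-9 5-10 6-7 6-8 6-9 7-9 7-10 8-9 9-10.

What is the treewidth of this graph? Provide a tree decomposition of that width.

Treewidth 3.
Bags: B1 = {5, 6, 7, 9}  B2 = {5, 7, 9, 10}  B3 = {2, 6, 7, 9}  B4 = {4, 6, 7, 9}  B5 = {0, 2, 6, 9}  B6 = {0, 2, 3, 6}  B7 = {2, 6, 8, 9}  B8 = {1, 5, 6, 7}
Tree: B1–B2, B1–B3, B1–B4, B3–B5, B5–B6, B5–B7, B1–B8

Every bag has size at most 4, so the width is 4 − 1 = 3 and tw(G) ≤ 3. For the lower bound, the 4 vertices {5, 7, 9, 10} are pairwise adjacent, and any tree decomposition puts a clique entirely inside one bag — forcing width ≥ 3. Therefore the treewidth is 3.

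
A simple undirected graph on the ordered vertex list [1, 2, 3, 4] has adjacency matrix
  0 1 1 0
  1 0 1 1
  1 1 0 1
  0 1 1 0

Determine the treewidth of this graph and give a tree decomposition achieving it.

Treewidth 2.
Bags: B1 = {1, 2, 3}  B2 = {2, 3, 4}
Tree: B1–B2

The largest bag has 3 vertices, giving width 2; this decomposition certifies tw(G) ≤ 2. For the lower bound, the 3 vertices {1, 2, 3} are pairwise adjacent, and any tree decomposition puts a clique entirely inside one bag — forcing width ≥ 2. Therefore the treewidth is 2.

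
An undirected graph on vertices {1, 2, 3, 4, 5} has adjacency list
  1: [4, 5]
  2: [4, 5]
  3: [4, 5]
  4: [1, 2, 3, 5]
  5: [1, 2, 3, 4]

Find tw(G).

A width-2 tree decomposition is:
Bags: B1 = {2, 4, 5}  B2 = {1, 4, 5}  B3 = {3, 4, 5}
Tree: B1–B2, B2–B3
Each bag holds 3 vertices, so the decomposition has width 2, which upper-bounds the treewidth. Conversely, {1, 4, 5} is a clique of size 3, and the vertices of any clique must share a bag in every tree decomposition; so some bag has ≥ 3 vertices and tw(G) ≥ 2. Therefore the treewidth is 2.

2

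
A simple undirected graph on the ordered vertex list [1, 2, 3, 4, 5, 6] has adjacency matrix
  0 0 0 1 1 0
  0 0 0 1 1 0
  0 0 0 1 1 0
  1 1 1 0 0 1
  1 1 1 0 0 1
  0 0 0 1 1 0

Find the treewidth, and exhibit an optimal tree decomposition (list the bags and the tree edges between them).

Treewidth 2.
One such decomposition:
Bags: B1 = {4, 5, 6}  B2 = {2, 4, 5}  B3 = {3, 4, 5}  B4 = {1, 4, 5}
Tree: B1–B2, B2–B3, B3–B4

The largest bag has 3 vertices, giving width 2; this decomposition certifies tw(G) ≤ 2. For the lower bound, G contains the cycle 6–4–2–5–6, so G is not a forest; only forests have treewidth ≤ 1, hence tw(G) ≥ 2. Hence tw(G) = 2 exactly.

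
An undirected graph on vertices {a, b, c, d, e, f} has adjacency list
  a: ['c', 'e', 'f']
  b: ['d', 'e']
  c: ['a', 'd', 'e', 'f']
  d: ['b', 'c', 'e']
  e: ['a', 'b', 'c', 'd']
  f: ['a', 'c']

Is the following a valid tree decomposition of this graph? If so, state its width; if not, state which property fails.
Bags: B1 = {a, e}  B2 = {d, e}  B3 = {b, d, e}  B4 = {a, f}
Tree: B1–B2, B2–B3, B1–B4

No — vertex c appears in no bag.

A tree decomposition must satisfy three properties: every vertex lies in some bag; for every edge, both endpoints lie together in some bag; and for every vertex, the bags containing it form a connected subtree. Here vertex c appears in no bag, so the decomposition is invalid.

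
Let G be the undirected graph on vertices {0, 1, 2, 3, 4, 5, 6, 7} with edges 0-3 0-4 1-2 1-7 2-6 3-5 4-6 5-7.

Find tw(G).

A width-2 tree decomposition is:
Bags: B1 = {1, 5, 7}  B2 = {1, 2, 5}  B3 = {2, 5, 6}  B4 = {4, 5, 6}  B5 = {0, 4, 5}  B6 = {0, 3, 5}
Tree: B1–B2, B2–B3, B3–B4, B4–B5, B5–B6
Each bag holds 3 vertices, so the decomposition has width 2, which upper-bounds the treewidth. The edges 5–7–1–2–6–4–0–3–5 form a cycle, so G is not a tree and its treewidth is at least 2. Hence tw(G) = 2 exactly.

2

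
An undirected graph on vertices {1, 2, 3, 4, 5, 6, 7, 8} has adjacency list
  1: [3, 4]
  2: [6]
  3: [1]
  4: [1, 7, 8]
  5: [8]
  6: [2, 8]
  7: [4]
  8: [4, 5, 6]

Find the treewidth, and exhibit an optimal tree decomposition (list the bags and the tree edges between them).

Treewidth 1.
Bags: B1 = {1, 4}  B2 = {1, 3}  B3 = {4, 8}  B4 = {6, 8}  B5 = {4, 7}  B6 = {2, 6}  B7 = {5, 8}
Tree: B1–B2, B1–B3, B3–B4, B3–B5, B4–B6, B4–B7

Each bag holds 2 vertices, so the decomposition has width 1, which upper-bounds the treewidth. G has an edge, so its treewidth is at least 1. Hence tw(G) = 1 exactly.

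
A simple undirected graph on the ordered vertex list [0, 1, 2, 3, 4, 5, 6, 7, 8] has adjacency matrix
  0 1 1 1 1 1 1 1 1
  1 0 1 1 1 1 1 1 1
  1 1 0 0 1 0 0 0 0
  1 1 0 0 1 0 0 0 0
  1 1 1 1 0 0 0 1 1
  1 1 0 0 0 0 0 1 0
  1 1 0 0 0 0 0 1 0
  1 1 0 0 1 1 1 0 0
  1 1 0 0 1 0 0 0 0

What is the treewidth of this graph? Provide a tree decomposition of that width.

Treewidth 3.
One optimal decomposition is:
Bags: B1 = {0, 1, 4, 7}  B2 = {0, 1, 5, 7}  B3 = {0, 1, 3, 4}  B4 = {0, 1, 4, 8}  B5 = {0, 1, 6, 7}  B6 = {0, 1, 2, 4}
Tree: B1–B2, B1–B3, B3–B4, B1–B5, B1–B6

Each bag holds 4 vertices, so the decomposition has width 3, which upper-bounds the treewidth. Conversely, {0, 1, 4, 8} is a clique of size 4, and the vertices of any clique must share a bag in every tree decomposition; so some bag has ≥ 4 vertices and tw(G) ≥ 3. Combining the bounds, tw(G) = 3.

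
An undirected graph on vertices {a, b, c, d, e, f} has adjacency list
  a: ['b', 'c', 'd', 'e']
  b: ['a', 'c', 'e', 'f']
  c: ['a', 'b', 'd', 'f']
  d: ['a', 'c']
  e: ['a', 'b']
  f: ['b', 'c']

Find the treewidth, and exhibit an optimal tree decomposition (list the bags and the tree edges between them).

Treewidth 2.
One such decomposition:
Bags: B1 = {b, c, f}  B2 = {a, b, c}  B3 = {a, c, d}  B4 = {a, b, e}
Tree: B1–B2, B2–B3, B2–B4

Each bag holds 3 vertices, so the decomposition has width 2, which upper-bounds the treewidth. Conversely, {a, b, e} is a clique of size 3, and the vertices of any clique must share a bag in every tree decomposition; so some bag has ≥ 3 vertices and tw(G) ≥ 2. Hence tw(G) = 2 exactly.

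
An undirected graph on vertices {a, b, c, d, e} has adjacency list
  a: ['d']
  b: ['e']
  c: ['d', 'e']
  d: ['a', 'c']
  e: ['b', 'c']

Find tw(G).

A width-1 tree decomposition is:
Bags: B1 = {a, d}  B2 = {c, d}  B3 = {c, e}  B4 = {b, e}
Tree: B1–B2, B2–B3, B3–B4
Every bag has size at most 2, so the width is 2 − 1 = 1 and tw(G) ≤ 1. G has an edge, so its treewidth is at least 1. The upper and lower bounds meet at 1, so that is the treewidth.

1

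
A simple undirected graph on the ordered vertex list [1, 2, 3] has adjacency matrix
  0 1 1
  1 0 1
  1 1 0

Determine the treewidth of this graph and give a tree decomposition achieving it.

Treewidth 2.
One optimal decomposition is:
Bags: B1 = {1, 2, 3}
Tree: (single bag)

With just one bag of size 3, the width is 3 − 1 = 2, so tw(G) ≤ 2. Conversely, {1, 2, 3} is a clique of size 3, and the vertices of any clique must share a bag in every tree decomposition; so some bag has ≥ 3 vertices and tw(G) ≥ 2. Hence tw(G) = 2 exactly.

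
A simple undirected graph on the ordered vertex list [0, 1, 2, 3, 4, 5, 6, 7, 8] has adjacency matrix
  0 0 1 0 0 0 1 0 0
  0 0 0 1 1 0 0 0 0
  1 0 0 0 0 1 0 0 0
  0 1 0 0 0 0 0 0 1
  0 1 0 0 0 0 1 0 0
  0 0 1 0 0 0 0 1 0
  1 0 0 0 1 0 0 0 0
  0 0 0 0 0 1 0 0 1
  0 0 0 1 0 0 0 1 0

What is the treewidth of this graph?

A width-2 tree decomposition is:
Bags: B1 = {2, 5, 7}  B2 = {0, 2, 7}  B3 = {0, 6, 7}  B4 = {4, 6, 7}  B5 = {1, 4, 7}  B6 = {1, 3, 7}  B7 = {3, 7, 8}
Tree: B1–B2, B2–B3, B3–B4, B4–B5, B5–B6, B6–B7
Every bag has size at most 3, so the width is 3 − 1 = 2 and tw(G) ≤ 2. Since 7–5–2–0–6–4–1–3–8–7 is a cycle in G, G is not acyclic. Forests are exactly the graphs of treewidth ≤ 1, so tw(G) ≥ 2. Therefore the treewidth is 2.

2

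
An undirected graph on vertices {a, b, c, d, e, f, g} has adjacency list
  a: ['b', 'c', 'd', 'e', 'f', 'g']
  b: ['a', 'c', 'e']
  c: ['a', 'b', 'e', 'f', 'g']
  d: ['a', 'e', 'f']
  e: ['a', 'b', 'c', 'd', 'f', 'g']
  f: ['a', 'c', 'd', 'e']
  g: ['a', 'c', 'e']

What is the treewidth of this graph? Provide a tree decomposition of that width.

The largest bag has 4 vertices, giving width 3; this decomposition certifies tw(G) ≤ 3. On the other hand G contains the 4-clique {a, d, e, f}. A clique must lie in a single bag of any decomposition, so no decomposition can have width below 3. Combining the bounds, tw(G) = 3.

Treewidth 3.
One optimal decomposition is:
Bags: B1 = {a, b, c, e}  B2 = {a, c, e, g}  B3 = {a, c, e, f}  B4 = {a, d, e, f}
Tree: B1–B2, B1–B3, B3–B4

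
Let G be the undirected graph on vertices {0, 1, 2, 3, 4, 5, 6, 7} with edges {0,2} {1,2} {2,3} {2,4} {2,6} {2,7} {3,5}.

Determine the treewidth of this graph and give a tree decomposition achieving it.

Treewidth 1.
Bags: B1 = {2, 4}  B2 = {2, 7}  B3 = {2, 3}  B4 = {2, 6}  B5 = {0, 2}  B6 = {3, 5}  B7 = {1, 2}
Tree: B1–B2, B1–B3, B2–B4, B2–B5, B3–B6, B4–B7

The largest bag has 2 vertices, giving width 1; this decomposition certifies tw(G) ≤ 1. G has an edge, so its treewidth is at least 1. Hence tw(G) = 1 exactly.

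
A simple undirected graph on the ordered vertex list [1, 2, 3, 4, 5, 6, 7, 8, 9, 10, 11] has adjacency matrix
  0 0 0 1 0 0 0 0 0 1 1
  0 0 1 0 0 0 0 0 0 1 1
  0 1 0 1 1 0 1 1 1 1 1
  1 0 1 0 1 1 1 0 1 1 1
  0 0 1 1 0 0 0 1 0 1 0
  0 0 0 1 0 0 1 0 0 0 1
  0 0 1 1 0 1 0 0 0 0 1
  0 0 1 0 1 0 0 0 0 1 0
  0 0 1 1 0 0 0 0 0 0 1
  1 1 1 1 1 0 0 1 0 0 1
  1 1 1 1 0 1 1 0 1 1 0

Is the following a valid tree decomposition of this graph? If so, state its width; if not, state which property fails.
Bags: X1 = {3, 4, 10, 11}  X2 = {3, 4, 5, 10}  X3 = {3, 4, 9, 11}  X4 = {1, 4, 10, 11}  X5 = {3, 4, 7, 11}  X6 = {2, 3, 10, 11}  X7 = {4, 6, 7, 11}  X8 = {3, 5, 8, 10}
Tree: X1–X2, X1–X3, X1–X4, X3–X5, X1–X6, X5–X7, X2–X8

Yes; width 3.

Checking the three conditions: (i) the bags cover all of {1, 2, 3, 4, 5, 6, 7, 8, 9, 10, 11}; (ii) for each edge, some bag contains both endpoints; (iii) the bags containing any fixed vertex form a subtree. All hold, so the decomposition is valid with width 4 − 1 = 3.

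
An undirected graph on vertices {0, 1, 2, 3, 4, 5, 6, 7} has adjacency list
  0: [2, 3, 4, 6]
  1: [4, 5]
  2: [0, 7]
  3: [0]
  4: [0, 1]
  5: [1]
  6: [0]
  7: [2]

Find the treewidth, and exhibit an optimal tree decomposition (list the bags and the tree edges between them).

Treewidth 1.
Bags: B1 = {0, 4}  B2 = {1, 4}  B3 = {0, 6}  B4 = {1, 5}  B5 = {0, 2}  B6 = {0, 3}  B7 = {2, 7}
Tree: B1–B2, B1–B3, B2–B4, B3–B5, B1–B6, B5–B7

Each bag holds 2 vertices, so the decomposition has width 1, which upper-bounds the treewidth. Any graph with an edge has treewidth ≥ 1, and G has the edge 4–0. Therefore the treewidth is 1.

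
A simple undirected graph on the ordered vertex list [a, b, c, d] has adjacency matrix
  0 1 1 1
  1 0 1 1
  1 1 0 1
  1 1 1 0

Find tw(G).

A width-3 tree decomposition is:
Bags: B1 = {a, b, c, d}
Tree: (single bag)
With just one bag of size 4, the width is 4 − 1 = 3, so tw(G) ≤ 3. On the other hand G contains the 4-clique {a, b, c, d}. A clique must lie in a single bag of any decomposition, so no decomposition can have width below 3. Therefore the treewidth is 3.

3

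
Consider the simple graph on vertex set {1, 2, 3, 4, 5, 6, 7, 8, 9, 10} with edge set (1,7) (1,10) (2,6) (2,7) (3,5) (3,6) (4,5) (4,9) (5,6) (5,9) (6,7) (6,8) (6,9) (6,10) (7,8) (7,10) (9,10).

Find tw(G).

2

A width-2 tree decomposition is:
Bags: B1 = {5, 6, 9}  B2 = {4, 5, 9}  B3 = {6, 9, 10}  B4 = {6, 7, 10}  B5 = {6, 7, 8}  B6 = {1, 7, 10}  B7 = {2, 6, 7}  B8 = {3, 5, 6}
Tree: B1–B2, B1–B3, B3–B4, B4–B5, B4–B6, B5–B7, B1–B8
Each bag holds 3 vertices, so the decomposition has width 2, which upper-bounds the treewidth. Conversely, {1, 7, 10} is a clique of size 3, and the vertices of any clique must share a bag in every tree decomposition; so some bag has ≥ 3 vertices and tw(G) ≥ 2. Combining the bounds, tw(G) = 2.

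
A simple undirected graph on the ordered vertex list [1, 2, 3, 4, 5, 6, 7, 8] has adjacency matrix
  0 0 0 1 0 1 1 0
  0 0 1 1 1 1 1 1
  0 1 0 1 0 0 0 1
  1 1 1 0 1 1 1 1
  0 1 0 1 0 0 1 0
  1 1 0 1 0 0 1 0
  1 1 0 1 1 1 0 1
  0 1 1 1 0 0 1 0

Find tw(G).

A width-3 tree decomposition is:
Bags: B1 = {2, 4, 6, 7}  B2 = {2, 4, 7, 8}  B3 = {2, 4, 5, 7}  B4 = {1, 4, 6, 7}  B5 = {2, 3, 4, 8}
Tree: B1–B2, B1–B3, B1–B4, B2–B5
Every bag has size at most 4, so the width is 4 − 1 = 3 and tw(G) ≤ 3. For the lower bound, the 4 vertices {1, 4, 6, 7} are pairwise adjacent, and any tree decomposition puts a clique entirely inside one bag — forcing width ≥ 3. Hence tw(G) = 3 exactly.

3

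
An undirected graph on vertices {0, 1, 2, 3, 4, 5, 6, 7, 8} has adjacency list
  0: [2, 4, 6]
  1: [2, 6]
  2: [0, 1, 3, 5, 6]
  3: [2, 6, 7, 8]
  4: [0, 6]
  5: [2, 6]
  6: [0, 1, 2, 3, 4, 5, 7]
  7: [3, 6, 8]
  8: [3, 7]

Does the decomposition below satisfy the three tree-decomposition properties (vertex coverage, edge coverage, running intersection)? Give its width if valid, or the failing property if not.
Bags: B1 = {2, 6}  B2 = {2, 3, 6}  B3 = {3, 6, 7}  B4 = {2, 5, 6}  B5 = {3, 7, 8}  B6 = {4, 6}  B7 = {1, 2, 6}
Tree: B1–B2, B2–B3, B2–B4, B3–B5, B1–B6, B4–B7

No — vertex 0 appears in no bag.

A tree decomposition must satisfy three properties: every vertex lies in some bag; for every edge, both endpoints lie together in some bag; and for every vertex, the bags containing it form a connected subtree. Here vertex 0 appears in no bag, so the decomposition is invalid.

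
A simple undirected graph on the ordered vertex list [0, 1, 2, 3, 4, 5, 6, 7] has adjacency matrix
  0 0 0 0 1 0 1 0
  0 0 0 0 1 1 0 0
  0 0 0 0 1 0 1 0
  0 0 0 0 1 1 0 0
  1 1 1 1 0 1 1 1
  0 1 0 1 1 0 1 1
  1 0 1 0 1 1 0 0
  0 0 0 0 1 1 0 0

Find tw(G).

2

A width-2 tree decomposition is:
Bags: B1 = {2, 4, 6}  B2 = {4, 5, 6}  B3 = {1, 4, 5}  B4 = {3, 4, 5}  B5 = {4, 5, 7}  B6 = {0, 4, 6}
Tree: B1–B2, B2–B3, B3–B4, B3–B5, B2–B6
Each bag holds 3 vertices, so the decomposition has width 2, which upper-bounds the treewidth. On the other hand G contains the 3-clique {0, 4, 6}. A clique must lie in a single bag of any decomposition, so no decomposition can have width below 2. Hence tw(G) = 2 exactly.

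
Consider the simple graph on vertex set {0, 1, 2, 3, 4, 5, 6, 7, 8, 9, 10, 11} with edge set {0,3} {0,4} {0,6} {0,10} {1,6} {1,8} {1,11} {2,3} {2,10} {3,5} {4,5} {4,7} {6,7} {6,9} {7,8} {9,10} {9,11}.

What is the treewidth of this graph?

3

A width-3 tree decomposition is:
Bags: B1 = {2, 3, 4, 5}  B2 = {0, 2, 3, 4}  B3 = {0, 2, 4, 10}  B4 = {0, 4, 7, 10}  B5 = {0, 6, 7, 10}  B6 = {6, 7, 9, 10}  B7 = {6, 7, 8, 9}  B8 = {1, 6, 8, 9}  B9 = {1, 8, 9, 11}
Tree: B1–B2, B2–B3, B3–B4, B4–B5, B5–B6, B6–B7, B7–B8, B8–B9
The largest bag has 4 vertices, giving width 3; this decomposition certifies tw(G) ≤ 3. For the lower bound: the 4 vertex sets {2,3,5}, {4}, {0}, {6,7,9,10} are disjoint, each induces a connected subgraph, and every pair is joined by at least one edge of G. Contracting each set to a single vertex therefore yields K_{4} as a minor, and since treewidth is minor-monotone, tw(G) ≥ tw(K_{4}) = 3. Hence tw(G) = 3 exactly.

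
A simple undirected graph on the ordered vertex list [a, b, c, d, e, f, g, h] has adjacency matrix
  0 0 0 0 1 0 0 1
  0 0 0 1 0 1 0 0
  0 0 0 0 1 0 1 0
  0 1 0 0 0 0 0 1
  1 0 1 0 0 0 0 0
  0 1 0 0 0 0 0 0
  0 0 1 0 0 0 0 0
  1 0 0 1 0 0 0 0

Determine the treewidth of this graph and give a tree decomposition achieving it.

Each bag holds 2 vertices, so the decomposition has width 1, which upper-bounds the treewidth. Since G has at least one edge (e.g. g–c), it is not an edgeless graph, so tw(G) ≥ 1. Therefore the treewidth is 1.

Treewidth 1.
Bags: B1 = {c, g}  B2 = {c, e}  B3 = {a, e}  B4 = {a, h}  B5 = {d, h}  B6 = {b, d}  B7 = {b, f}
Tree: B1–B2, B2–B3, B3–B4, B4–B5, B5–B6, B6–B7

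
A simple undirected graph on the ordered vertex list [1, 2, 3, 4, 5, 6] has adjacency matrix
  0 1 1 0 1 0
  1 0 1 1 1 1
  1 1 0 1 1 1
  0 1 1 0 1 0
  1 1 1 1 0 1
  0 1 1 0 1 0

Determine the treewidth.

A width-3 tree decomposition is:
Bags: B1 = {1, 2, 3, 5}  B2 = {2, 3, 5, 6}  B3 = {2, 3, 4, 5}
Tree: B1–B2, B2–B3
The largest bag has 4 vertices, giving width 3; this decomposition certifies tw(G) ≤ 3. Conversely, {1, 2, 3, 5} is a clique of size 4, and the vertices of any clique must share a bag in every tree decomposition; so some bag has ≥ 4 vertices and tw(G) ≥ 3. The upper and lower bounds meet at 3, so that is the treewidth.

3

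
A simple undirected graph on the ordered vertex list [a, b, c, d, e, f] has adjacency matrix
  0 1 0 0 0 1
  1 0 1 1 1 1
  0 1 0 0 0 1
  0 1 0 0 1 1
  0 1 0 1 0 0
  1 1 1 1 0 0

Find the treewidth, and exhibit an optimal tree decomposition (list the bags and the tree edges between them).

The largest bag has 3 vertices, giving width 2; this decomposition certifies tw(G) ≤ 2. Conversely, {b, d, e} is a clique of size 3, and the vertices of any clique must share a bag in every tree decomposition; so some bag has ≥ 3 vertices and tw(G) ≥ 2. Therefore the treewidth is 2.

Treewidth 2.
Bags: B1 = {a, b, f}  B2 = {b, d, f}  B3 = {b, d, e}  B4 = {b, c, f}
Tree: B1–B2, B2–B3, B2–B4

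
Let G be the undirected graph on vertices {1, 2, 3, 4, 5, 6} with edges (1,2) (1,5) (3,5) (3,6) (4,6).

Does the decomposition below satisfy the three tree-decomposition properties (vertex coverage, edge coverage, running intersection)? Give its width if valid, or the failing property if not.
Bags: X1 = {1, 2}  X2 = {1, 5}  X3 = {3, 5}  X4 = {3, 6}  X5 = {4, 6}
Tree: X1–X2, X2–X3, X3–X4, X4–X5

Every vertex of G appears in some bag (union = {1, 2, 3, 4, 5, 6}); every edge is covered by a bag; and for each vertex v the set of bags containing v is connected in the bag tree. The decomposition is therefore valid. The largest bag has 2 vertices, so the width is 1.

Yes; width 1.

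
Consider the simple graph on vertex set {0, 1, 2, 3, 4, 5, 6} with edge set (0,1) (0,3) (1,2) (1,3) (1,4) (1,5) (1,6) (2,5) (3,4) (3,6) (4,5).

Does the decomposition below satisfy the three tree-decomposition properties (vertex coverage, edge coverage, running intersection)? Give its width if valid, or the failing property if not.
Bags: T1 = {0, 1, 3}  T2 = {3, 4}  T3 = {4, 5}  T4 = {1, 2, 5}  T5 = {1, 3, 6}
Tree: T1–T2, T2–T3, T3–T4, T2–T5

No — edge (1,4) lies in no bag.

A tree decomposition must satisfy three properties: every vertex lies in some bag; for every edge, both endpoints lie together in some bag; and for every vertex, the bags containing it form a connected subtree. Here edge (1,4) lies in no bag, so the decomposition is invalid.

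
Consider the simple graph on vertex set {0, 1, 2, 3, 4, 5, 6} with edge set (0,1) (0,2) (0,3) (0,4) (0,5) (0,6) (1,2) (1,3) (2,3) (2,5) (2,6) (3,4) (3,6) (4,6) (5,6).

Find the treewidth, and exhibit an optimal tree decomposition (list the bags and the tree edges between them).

Each bag holds 4 vertices, so the decomposition has width 3, which upper-bounds the treewidth. On the other hand G contains the 4-clique {0, 1, 2, 3}. A clique must lie in a single bag of any decomposition, so no decomposition can have width below 3. Therefore the treewidth is 3.

Treewidth 3.
One optimal decomposition is:
Bags: B1 = {0, 3, 4, 6}  B2 = {0, 2, 3, 6}  B3 = {0, 2, 5, 6}  B4 = {0, 1, 2, 3}
Tree: B1–B2, B2–B3, B2–B4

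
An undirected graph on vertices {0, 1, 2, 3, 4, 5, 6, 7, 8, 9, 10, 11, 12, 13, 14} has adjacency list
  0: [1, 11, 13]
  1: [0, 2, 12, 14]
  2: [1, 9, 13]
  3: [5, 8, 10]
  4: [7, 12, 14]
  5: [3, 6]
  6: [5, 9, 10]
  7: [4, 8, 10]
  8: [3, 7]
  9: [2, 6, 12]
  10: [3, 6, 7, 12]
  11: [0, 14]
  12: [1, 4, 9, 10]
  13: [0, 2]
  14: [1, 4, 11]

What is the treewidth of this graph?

A width-3 tree decomposition is:
Bags: B1 = {3, 5, 6, 8}  B2 = {3, 6, 8, 10}  B3 = {6, 7, 8, 10}  B4 = {6, 7, 9, 10}  B5 = {7, 9, 10, 12}  B6 = {4, 7, 9, 12}  B7 = {2, 4, 9, 12}  B8 = {1, 2, 4, 12}  B9 = {1, 2, 4, 14}  B10 = {1, 2, 13, 14}  B11 = {0, 1, 13, 14}  B12 = {0, 11, 13, 14}
Tree: B1–B2, B2–B3, B3–B4, B4–B5, B5–B6, B6–B7, B7–B8, B8–B9, B9–B10, B10–B11, B11–B12
Every bag has size at most 4, so the width is 4 − 1 = 3 and tw(G) ≤ 3. For the lower bound: the 4 vertex sets {3,5,8}, {6}, {10}, {4,7,9,12} are disjoint, each induces a connected subgraph, and every pair is joined by at least one edge of G. Contracting each set to a single vertex therefore yields K_{4} as a minor, and since treewidth is minor-monotone, tw(G) ≥ tw(K_{4}) = 3. Hence tw(G) = 3 exactly.

3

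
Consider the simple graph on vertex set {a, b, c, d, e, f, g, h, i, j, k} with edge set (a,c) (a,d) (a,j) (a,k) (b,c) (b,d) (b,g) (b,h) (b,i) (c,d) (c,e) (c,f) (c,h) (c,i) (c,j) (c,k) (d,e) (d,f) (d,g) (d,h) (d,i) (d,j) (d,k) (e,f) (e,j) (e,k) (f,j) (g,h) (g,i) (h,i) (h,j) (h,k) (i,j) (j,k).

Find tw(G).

A width-4 tree decomposition is:
Bags: B1 = {c, d, h, i, j}  B2 = {c, d, h, j, k}  B3 = {b, c, d, h, i}  B4 = {b, d, g, h, i}  B5 = {c, d, e, j, k}  B6 = {a, c, d, j, k}  B7 = {c, d, e, f, j}
Tree: B1–B2, B1–B3, B3–B4, B2–B5, B2–B6, B5–B7
The largest bag has 5 vertices, giving width 4; this decomposition certifies tw(G) ≤ 4. For the lower bound, the 5 vertices {b, d, g, h, i} are pairwise adjacent, and any tree decomposition puts a clique entirely inside one bag — forcing width ≥ 4. Hence tw(G) = 4 exactly.

4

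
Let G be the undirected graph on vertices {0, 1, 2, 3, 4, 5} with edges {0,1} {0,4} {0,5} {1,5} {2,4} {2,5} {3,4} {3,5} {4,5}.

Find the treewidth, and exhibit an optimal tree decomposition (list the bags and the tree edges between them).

Treewidth 2.
Bags: B1 = {0, 1, 5}  B2 = {0, 4, 5}  B3 = {2, 4, 5}  B4 = {3, 4, 5}
Tree: B1–B2, B2–B3, B3–B4

The largest bag has 3 vertices, giving width 2; this decomposition certifies tw(G) ≤ 2. On the other hand G contains the 3-clique {0, 1, 5}. A clique must lie in a single bag of any decomposition, so no decomposition can have width below 2. Therefore the treewidth is 2.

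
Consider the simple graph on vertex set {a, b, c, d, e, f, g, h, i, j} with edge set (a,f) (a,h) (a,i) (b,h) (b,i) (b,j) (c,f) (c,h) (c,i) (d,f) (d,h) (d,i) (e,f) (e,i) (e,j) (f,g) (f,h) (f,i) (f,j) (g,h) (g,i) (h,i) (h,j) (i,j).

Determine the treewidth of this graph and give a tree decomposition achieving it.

Each bag holds 4 vertices, so the decomposition has width 3, which upper-bounds the treewidth. For the lower bound, the 4 vertices {e, f, i, j} are pairwise adjacent, and any tree decomposition puts a clique entirely inside one bag — forcing width ≥ 3. Hence tw(G) = 3 exactly.

Treewidth 3.
One such decomposition:
Bags: B1 = {f, h, i, j}  B2 = {c, f, h, i}  B3 = {d, f, h, i}  B4 = {a, f, h, i}  B5 = {b, h, i, j}  B6 = {f, g, h, i}  B7 = {e, f, i, j}
Tree: B1–B2, B2–B3, B3–B4, B1–B5, B2–B6, B1–B7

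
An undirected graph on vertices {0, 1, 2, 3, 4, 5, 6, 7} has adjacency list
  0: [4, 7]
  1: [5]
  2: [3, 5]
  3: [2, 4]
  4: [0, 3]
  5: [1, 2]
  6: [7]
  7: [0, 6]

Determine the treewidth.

1

A width-1 tree decomposition is:
Bags: B1 = {1, 5}  B2 = {2, 5}  B3 = {2, 3}  B4 = {3, 4}  B5 = {0, 4}  B6 = {0, 7}  B7 = {6, 7}
Tree: B1–B2, B2–B3, B3–B4, B4–B5, B5–B6, B6–B7
Every bag has size at most 2, so the width is 2 − 1 = 1 and tw(G) ≤ 1. G has an edge, so its treewidth is at least 1. Combining the bounds, tw(G) = 1.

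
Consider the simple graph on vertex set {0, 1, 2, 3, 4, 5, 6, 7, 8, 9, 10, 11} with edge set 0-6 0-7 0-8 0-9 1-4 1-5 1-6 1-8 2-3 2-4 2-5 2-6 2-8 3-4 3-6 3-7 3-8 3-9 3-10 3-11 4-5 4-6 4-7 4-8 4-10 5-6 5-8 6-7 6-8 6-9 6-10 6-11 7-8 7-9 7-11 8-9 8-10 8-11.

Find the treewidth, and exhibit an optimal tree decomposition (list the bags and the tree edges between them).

Every bag has size at most 5, so the width is 5 − 1 = 4 and tw(G) ≤ 4. Conversely, {0, 6, 7, 8, 9} is a clique of size 5, and the vertices of any clique must share a bag in every tree decomposition; so some bag has ≥ 5 vertices and tw(G) ≥ 4. The upper and lower bounds meet at 4, so that is the treewidth.

Treewidth 4.
Bags: B1 = {3, 4, 6, 8, 10}  B2 = {2, 3, 4, 6, 8}  B3 = {2, 4, 5, 6, 8}  B4 = {3, 4, 6, 7, 8}  B5 = {3, 6, 7, 8, 11}  B6 = {1, 4, 5, 6, 8}  B7 = {3, 6, 7, 8, 9}  B8 = {0, 6, 7, 8, 9}
Tree: B1–B2, B2–B3, B2–B4, B4–B5, B3–B6, B5–B7, B7–B8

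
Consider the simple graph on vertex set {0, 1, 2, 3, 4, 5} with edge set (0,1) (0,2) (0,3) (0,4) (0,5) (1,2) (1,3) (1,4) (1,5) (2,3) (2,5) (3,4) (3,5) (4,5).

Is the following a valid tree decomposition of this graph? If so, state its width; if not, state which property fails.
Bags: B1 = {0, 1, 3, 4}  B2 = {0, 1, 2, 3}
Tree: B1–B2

No — vertex 5 appears in no bag.

A tree decomposition must satisfy three properties: every vertex lies in some bag; for every edge, both endpoints lie together in some bag; and for every vertex, the bags containing it form a connected subtree. Here vertex 5 appears in no bag, so the decomposition is invalid.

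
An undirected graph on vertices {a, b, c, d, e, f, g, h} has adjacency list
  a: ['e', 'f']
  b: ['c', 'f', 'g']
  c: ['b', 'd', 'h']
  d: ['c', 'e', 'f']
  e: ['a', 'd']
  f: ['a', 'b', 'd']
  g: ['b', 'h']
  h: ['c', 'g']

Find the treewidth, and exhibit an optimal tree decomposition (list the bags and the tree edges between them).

Treewidth 2.
One optimal decomposition is:
Bags: B1 = {b, g, h}  B2 = {b, c, h}  B3 = {b, c, f}  B4 = {c, d, f}  B5 = {a, d, f}  B6 = {a, d, e}
Tree: B1–B2, B2–B3, B3–B4, B4–B5, B5–B6

Each bag holds 3 vertices, so the decomposition has width 2, which upper-bounds the treewidth. For the lower bound, G contains the cycle g–h–c–b–g, so G is not a forest; only forests have treewidth ≤ 1, hence tw(G) ≥ 2. The upper and lower bounds meet at 2, so that is the treewidth.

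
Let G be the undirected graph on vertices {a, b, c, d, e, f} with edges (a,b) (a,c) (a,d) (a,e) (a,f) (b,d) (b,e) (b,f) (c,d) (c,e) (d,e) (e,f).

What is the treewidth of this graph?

A width-3 tree decomposition is:
Bags: B1 = {a, c, d, e}  B2 = {a, b, d, e}  B3 = {a, b, e, f}
Tree: B1–B2, B2–B3
The largest bag has 4 vertices, giving width 3; this decomposition certifies tw(G) ≤ 3. For the lower bound, the 4 vertices {a, c, d, e} are pairwise adjacent, and any tree decomposition puts a clique entirely inside one bag — forcing width ≥ 3. Combining the bounds, tw(G) = 3.

3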